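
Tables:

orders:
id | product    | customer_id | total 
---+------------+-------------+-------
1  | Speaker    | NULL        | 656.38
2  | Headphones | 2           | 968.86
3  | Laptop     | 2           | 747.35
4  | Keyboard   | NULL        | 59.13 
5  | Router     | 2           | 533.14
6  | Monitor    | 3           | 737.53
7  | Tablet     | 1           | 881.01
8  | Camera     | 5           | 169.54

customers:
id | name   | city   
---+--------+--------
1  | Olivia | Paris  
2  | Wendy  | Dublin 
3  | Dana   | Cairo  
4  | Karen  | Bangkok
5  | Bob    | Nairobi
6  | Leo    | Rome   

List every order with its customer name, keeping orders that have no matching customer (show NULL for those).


LEFT JOIN keeps every row from orders (the left table); where customer_id has no match in customers, the customer columns become NULL. Walk through each order:
  - order 1 (Speaker): customer_id=NULL, no match -> kept with NULL
  - order 2 (Headphones): customer_id=2 -> matches Wendy
  - order 3 (Laptop): customer_id=2 -> matches Wendy
  - order 4 (Keyboard): customer_id=NULL, no match -> kept with NULL
  - order 5 (Router): customer_id=2 -> matches Wendy
  - order 6 (Monitor): customer_id=3 -> matches Dana
  - order 7 (Tablet): customer_id=1 -> matches Olivia
  - order 8 (Camera): customer_id=5 -> matches Bob
All 8 rows appear; 2 have NULL customer.

SQL:
SELECT a.product, b.name AS customer
FROM orders a
LEFT JOIN customers b ON a.customer_id = b.id

Result:
product    | customer
-----------+---------
Speaker    | NULL    
Headphones | Wendy   
Laptop     | Wendy   
Keyboard   | NULL    
Router     | Wendy   
Monitor    | Dana    
Tablet     | Olivia  
Camera     | Bob     


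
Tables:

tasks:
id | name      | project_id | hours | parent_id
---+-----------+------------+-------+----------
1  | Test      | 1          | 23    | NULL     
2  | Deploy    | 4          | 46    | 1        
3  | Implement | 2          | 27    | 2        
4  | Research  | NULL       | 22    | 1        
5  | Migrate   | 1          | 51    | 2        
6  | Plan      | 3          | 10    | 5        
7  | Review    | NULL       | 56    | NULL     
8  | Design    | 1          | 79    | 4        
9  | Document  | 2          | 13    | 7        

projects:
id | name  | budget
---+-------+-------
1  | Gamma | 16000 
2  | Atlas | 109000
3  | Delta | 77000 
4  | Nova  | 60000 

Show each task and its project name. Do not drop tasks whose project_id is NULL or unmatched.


LEFT JOIN keeps every row from tasks (the left table); where project_id has no match in projects, the project columns become NULL. Walk through each task:
  - task 1 (Test): project_id=1 -> matches Gamma
  - task 2 (Deploy): project_id=4 -> matches Nova
  - task 3 (Implement): project_id=2 -> matches Atlas
  - task 4 (Research): project_id=NULL, no match -> kept with NULL
  - task 5 (Migrate): project_id=1 -> matches Gamma
  - task 6 (Plan): project_id=3 -> matches Delta
  - task 7 (Review): project_id=NULL, no match -> kept with NULL
  - task 8 (Design): project_id=1 -> matches Gamma
  - task 9 (Document): project_id=2 -> matches Atlas
All 9 rows appear; 2 have NULL project.

SQL:
SELECT a.name, b.name AS project
FROM tasks a
LEFT JOIN projects b ON a.project_id = b.id

Result:
name      | project
----------+--------
Test      | Gamma  
Deploy    | Nova   
Implement | Atlas  
Research  | NULL   
Migrate   | Gamma  
Plan      | Delta  
Review    | NULL   
Design    | Gamma  
Document  | Atlas  


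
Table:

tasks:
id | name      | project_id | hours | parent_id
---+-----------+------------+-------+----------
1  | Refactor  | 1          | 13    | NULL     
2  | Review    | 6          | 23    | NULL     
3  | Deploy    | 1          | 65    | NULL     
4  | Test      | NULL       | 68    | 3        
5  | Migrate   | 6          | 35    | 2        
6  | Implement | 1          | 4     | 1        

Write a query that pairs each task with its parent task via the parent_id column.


This is a self-join: tasks is joined to a second copy of itself, matching each row's parent_id to another row's id. Use LEFT JOIN so rows with parent_id=NULL are kept.
  - task 1 (Refactor): parent_id=NULL -> NULL
  - task 2 (Review): parent_id=NULL -> NULL
  - task 3 (Deploy): parent_id=NULL -> NULL
  - task 4 (Test): parent_id=3 -> Deploy
  - task 5 (Migrate): parent_id=2 -> Review
  - task 6 (Implement): parent_id=1 -> Refactor

SQL:
SELECT a.name AS item, b.name AS parent
FROM tasks a
LEFT JOIN tasks b ON a.parent_id = b.id

Result:
item      | parent  
----------+---------
Refactor  | NULL    
Review    | NULL    
Deploy    | NULL    
Test      | Deploy  
Migrate   | Review  
Implement | Refactor


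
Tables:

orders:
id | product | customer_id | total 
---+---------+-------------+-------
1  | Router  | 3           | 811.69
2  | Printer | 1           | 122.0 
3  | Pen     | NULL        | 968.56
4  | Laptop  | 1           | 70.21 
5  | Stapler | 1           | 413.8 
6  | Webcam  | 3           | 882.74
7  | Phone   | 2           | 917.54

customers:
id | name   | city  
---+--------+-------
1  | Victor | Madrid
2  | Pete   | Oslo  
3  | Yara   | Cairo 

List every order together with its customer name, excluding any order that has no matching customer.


INNER JOIN keeps only orders rows whose customer_id matches an id in customers. Walk through each order:
  - order 1 (Router): customer_id=3 -> matches Yara
  - order 2 (Printer): customer_id=1 -> matches Victor
  - order 3 (Pen): customer_id=NULL, no match -> dropped
  - order 4 (Laptop): customer_id=1 -> matches Victor
  - order 5 (Stapler): customer_id=1 -> matches Victor
  - order 6 (Webcam): customer_id=3 -> matches Yara
  - order 7 (Phone): customer_id=2 -> matches Pete
So 1 of 7 rows is dropped.

SQL:
SELECT a.product, b.name AS customer
FROM orders a
INNER JOIN customers b ON a.customer_id = b.id

Result:
product | customer
--------+---------
Router  | Yara    
Printer | Victor  
Laptop  | Victor  
Stapler | Victor  
Webcam  | Yara    
Phone   | Pete    


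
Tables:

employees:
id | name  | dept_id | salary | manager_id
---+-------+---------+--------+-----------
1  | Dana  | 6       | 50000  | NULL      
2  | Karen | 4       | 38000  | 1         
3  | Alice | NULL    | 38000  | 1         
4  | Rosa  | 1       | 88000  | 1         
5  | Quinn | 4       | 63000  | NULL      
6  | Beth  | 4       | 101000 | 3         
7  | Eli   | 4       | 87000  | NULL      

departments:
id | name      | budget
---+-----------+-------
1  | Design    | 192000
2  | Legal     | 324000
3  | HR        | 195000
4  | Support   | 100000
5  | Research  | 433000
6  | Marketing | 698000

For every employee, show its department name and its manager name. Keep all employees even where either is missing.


Two LEFT JOINs from the same base table employees: one to departments via dept_id, one to employees itself via manager_id. Both are LEFT so every employee is preserved.
Match against departments:
  - employee 1 (Dana): dept_id=6 -> matches Marketing
  - employee 2 (Karen): dept_id=4 -> matches Support
  - employee 3 (Alice): dept_id=NULL, no match -> kept with NULL
  - employee 4 (Rosa): dept_id=1 -> matches Design
  - employee 5 (Quinn): dept_id=4 -> matches Support
  - employee 6 (Beth): dept_id=4 -> matches Support
  - employee 7 (Eli): dept_id=4 -> matches Support
Match against employees (self):
  - employee 1 (Dana): manager_id=NULL -> NULL
  - employee 2 (Karen): manager_id=1 -> Dana
  - employee 3 (Alice): manager_id=1 -> Dana
  - employee 4 (Rosa): manager_id=1 -> Dana
  - employee 5 (Quinn): manager_id=NULL -> NULL
  - employee 6 (Beth): manager_id=3 -> Alice
  - employee 7 (Eli): manager_id=NULL -> NULL

SQL:
SELECT a.name, b.name AS department, c.name AS manager
FROM employees a
LEFT JOIN departments b ON a.dept_id = b.id
LEFT JOIN employees c ON a.manager_id = c.id

Result:
name  | department | manager
------+------------+--------
Dana  | Marketing  | NULL   
Karen | Support    | Dana   
Alice | NULL       | Dana   
Rosa  | Design     | Dana   
Quinn | Support    | NULL   
Beth  | Support    | Alice  
Eli   | Support    | NULL   


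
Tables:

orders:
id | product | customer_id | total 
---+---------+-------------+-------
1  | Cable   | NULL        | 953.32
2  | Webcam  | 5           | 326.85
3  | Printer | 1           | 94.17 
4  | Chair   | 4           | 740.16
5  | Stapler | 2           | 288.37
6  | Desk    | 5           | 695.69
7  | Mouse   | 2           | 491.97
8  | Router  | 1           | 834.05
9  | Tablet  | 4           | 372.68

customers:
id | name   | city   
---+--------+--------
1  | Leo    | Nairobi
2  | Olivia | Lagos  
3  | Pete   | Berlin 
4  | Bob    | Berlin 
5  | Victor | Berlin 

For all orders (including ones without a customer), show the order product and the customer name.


LEFT JOIN keeps every row from orders (the left table); where customer_id has no match in customers, the customer columns become NULL. Walk through each order:
  - order 1 (Cable): customer_id=NULL, no match -> kept with NULL
  - order 2 (Webcam): customer_id=5 -> matches Victor
  - order 3 (Printer): customer_id=1 -> matches Leo
  - order 4 (Chair): customer_id=4 -> matches Bob
  - order 5 (Stapler): customer_id=2 -> matches Olivia
  - order 6 (Desk): customer_id=5 -> matches Victor
  - order 7 (Mouse): customer_id=2 -> matches Olivia
  - order 8 (Router): customer_id=1 -> matches Leo
  - order 9 (Tablet): customer_id=4 -> matches Bob
All 9 rows appear; 1 has NULL customer.

SQL:
SELECT a.product, b.name AS customer
FROM orders a
LEFT JOIN customers b ON a.customer_id = b.id

Result:
product | customer
--------+---------
Cable   | NULL    
Webcam  | Victor  
Printer | Leo     
Chair   | Bob     
Stapler | Olivia  
Desk    | Victor  
Mouse   | Olivia  
Router  | Leo     
Tablet  | Bob     


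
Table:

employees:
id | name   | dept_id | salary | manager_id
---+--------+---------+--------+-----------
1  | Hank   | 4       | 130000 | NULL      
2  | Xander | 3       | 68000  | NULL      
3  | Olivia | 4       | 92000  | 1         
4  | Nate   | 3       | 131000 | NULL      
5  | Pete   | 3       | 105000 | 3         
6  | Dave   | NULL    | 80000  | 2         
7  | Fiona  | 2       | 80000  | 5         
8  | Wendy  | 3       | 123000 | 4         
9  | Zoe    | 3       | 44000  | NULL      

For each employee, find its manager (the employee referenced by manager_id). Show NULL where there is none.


This is a self-join: employees is joined to a second copy of itself, matching each row's manager_id to another row's id. Use LEFT JOIN so rows with manager_id=NULL are kept.
  - employee 1 (Hank): manager_id=NULL -> NULL
  - employee 2 (Xander): manager_id=NULL -> NULL
  - employee 3 (Olivia): manager_id=1 -> Hank
  - employee 4 (Nate): manager_id=NULL -> NULL
  - employee 5 (Pete): manager_id=3 -> Olivia
  - employee 6 (Dave): manager_id=2 -> Xander
  - employee 7 (Fiona): manager_id=5 -> Pete
  - employee 8 (Wendy): manager_id=4 -> Nate
  - employee 9 (Zoe): manager_id=NULL -> NULL

SQL:
SELECT a.name AS item, b.name AS manager
FROM employees a
LEFT JOIN employees b ON a.manager_id = b.id

Result:
item   | manager
-------+--------
Hank   | NULL   
Xander | NULL   
Olivia | Hank   
Nate   | NULL   
Pete   | Olivia 
Dave   | Xander 
Fiona  | Pete   
Wendy  | Nate   
Zoe    | NULL   


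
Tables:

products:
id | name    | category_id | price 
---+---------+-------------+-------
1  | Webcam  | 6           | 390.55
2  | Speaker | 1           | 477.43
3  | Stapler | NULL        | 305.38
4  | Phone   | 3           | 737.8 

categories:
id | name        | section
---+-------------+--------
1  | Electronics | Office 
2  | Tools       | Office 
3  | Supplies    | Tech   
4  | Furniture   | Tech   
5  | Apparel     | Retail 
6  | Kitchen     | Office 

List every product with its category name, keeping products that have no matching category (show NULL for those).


LEFT JOIN keeps every row from products (the left table); where category_id has no match in categories, the category columns become NULL. Walk through each product:
  - product 1 (Webcam): category_id=6 -> matches Kitchen
  - product 2 (Speaker): category_id=1 -> matches Electronics
  - product 3 (Stapler): category_id=NULL, no match -> kept with NULL
  - product 4 (Phone): category_id=3 -> matches Supplies
All 4 rows appear; 1 has NULL category.

SQL:
SELECT a.name, b.name AS category
FROM products a
LEFT JOIN categories b ON a.category_id = b.id

Result:
name    | category   
--------+------------
Webcam  | Kitchen    
Speaker | Electronics
Stapler | NULL       
Phone   | Supplies   


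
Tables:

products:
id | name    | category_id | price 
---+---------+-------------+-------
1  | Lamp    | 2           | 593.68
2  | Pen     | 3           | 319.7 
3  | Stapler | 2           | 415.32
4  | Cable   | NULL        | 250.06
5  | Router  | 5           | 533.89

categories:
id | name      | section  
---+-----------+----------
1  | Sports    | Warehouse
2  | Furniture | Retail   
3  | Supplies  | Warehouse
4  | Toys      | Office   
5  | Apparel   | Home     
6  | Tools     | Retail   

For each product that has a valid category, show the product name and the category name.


INNER JOIN keeps only products rows whose category_id matches an id in categories. Walk through each product:
  - product 1 (Lamp): category_id=2 -> matches Furniture
  - product 2 (Pen): category_id=3 -> matches Supplies
  - product 3 (Stapler): category_id=2 -> matches Furniture
  - product 4 (Cable): category_id=NULL, no match -> dropped
  - product 5 (Router): category_id=5 -> matches Apparel
So 1 of 5 rows is dropped.

SQL:
SELECT a.name, b.name AS category
FROM products a
INNER JOIN categories b ON a.category_id = b.id

Result:
name    | category 
--------+----------
Lamp    | Furniture
Pen     | Supplies 
Stapler | Furniture
Router  | Apparel  


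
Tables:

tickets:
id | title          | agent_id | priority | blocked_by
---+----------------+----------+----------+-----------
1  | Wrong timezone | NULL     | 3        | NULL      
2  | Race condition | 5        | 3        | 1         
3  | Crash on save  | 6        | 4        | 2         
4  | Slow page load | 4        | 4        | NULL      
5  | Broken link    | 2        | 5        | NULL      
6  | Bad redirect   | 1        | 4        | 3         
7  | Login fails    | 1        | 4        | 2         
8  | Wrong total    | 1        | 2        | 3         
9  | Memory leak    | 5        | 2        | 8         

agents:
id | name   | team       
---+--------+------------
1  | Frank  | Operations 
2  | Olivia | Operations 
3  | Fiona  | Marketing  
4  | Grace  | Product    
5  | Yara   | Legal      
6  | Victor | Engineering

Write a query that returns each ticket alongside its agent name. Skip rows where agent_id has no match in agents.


INNER JOIN keeps only tickets rows whose agent_id matches an id in agents. Walk through each ticket:
  - ticket 1 (Wrong timezone): agent_id=NULL, no match -> dropped
  - ticket 2 (Race condition): agent_id=5 -> matches Yara
  - ticket 3 (Crash on save): agent_id=6 -> matches Victor
  - ticket 4 (Slow page load): agent_id=4 -> matches Grace
  - ticket 5 (Broken link): agent_id=2 -> matches Olivia
  - ticket 6 (Bad redirect): agent_id=1 -> matches Frank
  - ticket 7 (Login fails): agent_id=1 -> matches Frank
  - ticket 8 (Wrong total): agent_id=1 -> matches Frank
  - ticket 9 (Memory leak): agent_id=5 -> matches Yara
So 1 of 9 rows is dropped.

SQL:
SELECT a.title, b.name AS agent
FROM tickets a
INNER JOIN agents b ON a.agent_id = b.id

Result:
title          | agent 
---------------+-------
Race condition | Yara  
Crash on save  | Victor
Slow page load | Grace 
Broken link    | Olivia
Bad redirect   | Frank 
Login fails    | Frank 
Wrong total    | Frank 
Memory leak    | Yara  


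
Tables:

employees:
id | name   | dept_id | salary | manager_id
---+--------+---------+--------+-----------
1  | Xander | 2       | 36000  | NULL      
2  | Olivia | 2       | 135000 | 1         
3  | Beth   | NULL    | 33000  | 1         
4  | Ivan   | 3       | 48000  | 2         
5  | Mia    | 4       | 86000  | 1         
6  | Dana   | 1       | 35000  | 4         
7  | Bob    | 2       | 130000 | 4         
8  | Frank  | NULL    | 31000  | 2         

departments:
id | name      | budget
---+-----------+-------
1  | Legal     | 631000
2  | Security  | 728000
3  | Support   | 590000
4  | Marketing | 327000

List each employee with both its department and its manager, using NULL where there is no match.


Two LEFT JOINs from the same base table employees: one to departments via dept_id, one to employees itself via manager_id. Both are LEFT so every employee is preserved.
Match against departments:
  - employee 1 (Xander): dept_id=2 -> matches Security
  - employee 2 (Olivia): dept_id=2 -> matches Security
  - employee 3 (Beth): dept_id=NULL, no match -> kept with NULL
  - employee 4 (Ivan): dept_id=3 -> matches Support
  - employee 5 (Mia): dept_id=4 -> matches Marketing
  - employee 6 (Dana): dept_id=1 -> matches Legal
  - employee 7 (Bob): dept_id=2 -> matches Security
  - employee 8 (Frank): dept_id=NULL, no match -> kept with NULL
Match against employees (self):
  - employee 1 (Xander): manager_id=NULL -> NULL
  - employee 2 (Olivia): manager_id=1 -> Xander
  - employee 3 (Beth): manager_id=1 -> Xander
  - employee 4 (Ivan): manager_id=2 -> Olivia
  - employee 5 (Mia): manager_id=1 -> Xander
  - employee 6 (Dana): manager_id=4 -> Ivan
  - employee 7 (Bob): manager_id=4 -> Ivan
  - employee 8 (Frank): manager_id=2 -> Olivia

SQL:
SELECT a.name, b.name AS department, c.name AS manager
FROM employees a
LEFT JOIN departments b ON a.dept_id = b.id
LEFT JOIN employees c ON a.manager_id = c.id

Result:
name   | department | manager
-------+------------+--------
Xander | Security   | NULL   
Olivia | Security   | Xander 
Beth   | NULL       | Xander 
Ivan   | Support    | Olivia 
Mia    | Marketing  | Xander 
Dana   | Legal      | Ivan   
Bob    | Security   | Ivan   
Frank  | NULL       | Olivia 


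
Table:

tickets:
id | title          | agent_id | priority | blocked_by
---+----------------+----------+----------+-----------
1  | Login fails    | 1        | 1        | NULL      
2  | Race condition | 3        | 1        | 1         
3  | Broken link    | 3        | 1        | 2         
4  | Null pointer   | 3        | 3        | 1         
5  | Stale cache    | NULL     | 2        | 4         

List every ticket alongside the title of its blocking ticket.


This is a self-join: tickets is joined to a second copy of itself, matching each row's blocked_by to another row's id. Use LEFT JOIN so rows with blocked_by=NULL are kept.
  - ticket 1 (Login fails): blocked_by=NULL -> NULL
  - ticket 2 (Race condition): blocked_by=1 -> Login fails
  - ticket 3 (Broken link): blocked_by=2 -> Race condition
  - ticket 4 (Null pointer): blocked_by=1 -> Login fails
  - ticket 5 (Stale cache): blocked_by=4 -> Null pointer

SQL:
SELECT a.title AS item, b.title AS blocked_by
FROM tickets a
LEFT JOIN tickets b ON a.blocked_by = b.id

Result:
item           | blocked_by    
---------------+---------------
Login fails    | NULL          
Race condition | Login fails   
Broken link    | Race condition
Null pointer   | Login fails   
Stale cache    | Null pointer  


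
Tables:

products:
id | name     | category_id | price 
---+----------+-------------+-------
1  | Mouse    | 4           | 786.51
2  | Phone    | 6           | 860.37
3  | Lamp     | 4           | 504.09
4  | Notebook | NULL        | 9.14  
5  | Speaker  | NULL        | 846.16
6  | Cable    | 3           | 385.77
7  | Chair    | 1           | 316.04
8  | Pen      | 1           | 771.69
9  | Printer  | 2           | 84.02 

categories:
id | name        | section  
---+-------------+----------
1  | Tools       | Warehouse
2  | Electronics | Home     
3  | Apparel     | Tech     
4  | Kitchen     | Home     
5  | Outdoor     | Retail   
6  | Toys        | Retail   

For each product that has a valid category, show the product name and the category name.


INNER JOIN keeps only products rows whose category_id matches an id in categories. Walk through each product:
  - product 1 (Mouse): category_id=4 -> matches Kitchen
  - product 2 (Phone): category_id=6 -> matches Toys
  - product 3 (Lamp): category_id=4 -> matches Kitchen
  - product 4 (Notebook): category_id=NULL, no match -> dropped
  - product 5 (Speaker): category_id=NULL, no match -> dropped
  - product 6 (Cable): category_id=3 -> matches Apparel
  - product 7 (Chair): category_id=1 -> matches Tools
  - product 8 (Pen): category_id=1 -> matches Tools
  - product 9 (Printer): category_id=2 -> matches Electronics
So 2 of 9 rows are dropped.

SQL:
SELECT a.name, b.name AS category
FROM products a
INNER JOIN categories b ON a.category_id = b.id

Result:
name    | category   
--------+------------
Mouse   | Kitchen    
Phone   | Toys       
Lamp    | Kitchen    
Cable   | Apparel    
Chair   | Tools      
Pen     | Tools      
Printer | Electronics


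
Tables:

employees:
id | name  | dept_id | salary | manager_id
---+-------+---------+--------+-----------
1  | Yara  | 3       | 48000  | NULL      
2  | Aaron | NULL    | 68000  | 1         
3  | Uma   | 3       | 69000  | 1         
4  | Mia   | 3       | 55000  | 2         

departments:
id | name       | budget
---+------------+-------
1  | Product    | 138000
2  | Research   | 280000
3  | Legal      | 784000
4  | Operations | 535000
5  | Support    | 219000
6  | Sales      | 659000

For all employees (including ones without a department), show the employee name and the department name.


LEFT JOIN keeps every row from employees (the left table); where dept_id has no match in departments, the department columns become NULL. Walk through each employee:
  - employee 1 (Yara): dept_id=3 -> matches Legal
  - employee 2 (Aaron): dept_id=NULL, no match -> kept with NULL
  - employee 3 (Uma): dept_id=3 -> matches Legal
  - employee 4 (Mia): dept_id=3 -> matches Legal
All 4 rows appear; 1 has NULL department.

SQL:
SELECT a.name, b.name AS department
FROM employees a
LEFT JOIN departments b ON a.dept_id = b.id

Result:
name  | department
------+-----------
Yara  | Legal     
Aaron | NULL      
Uma   | Legal     
Mia   | Legal     


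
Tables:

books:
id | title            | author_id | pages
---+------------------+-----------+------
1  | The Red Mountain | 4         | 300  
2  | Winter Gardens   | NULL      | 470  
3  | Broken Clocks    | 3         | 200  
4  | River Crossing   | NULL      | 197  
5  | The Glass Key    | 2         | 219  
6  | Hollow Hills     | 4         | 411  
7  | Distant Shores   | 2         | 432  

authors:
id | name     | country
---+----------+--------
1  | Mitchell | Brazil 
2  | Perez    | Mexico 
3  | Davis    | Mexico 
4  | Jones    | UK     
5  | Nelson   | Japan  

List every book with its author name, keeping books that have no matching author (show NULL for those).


LEFT JOIN keeps every row from books (the left table); where author_id has no match in authors, the author columns become NULL. Walk through each book:
  - book 1 (The Red Mountain): author_id=4 -> matches Jones
  - book 2 (Winter Gardens): author_id=NULL, no match -> kept with NULL
  - book 3 (Broken Clocks): author_id=3 -> matches Davis
  - book 4 (River Crossing): author_id=NULL, no match -> kept with NULL
  - book 5 (The Glass Key): author_id=2 -> matches Perez
  - book 6 (Hollow Hills): author_id=4 -> matches Jones
  - book 7 (Distant Shores): author_id=2 -> matches Perez
All 7 rows appear; 2 have NULL author.

SQL:
SELECT a.title, b.name AS author
FROM books a
LEFT JOIN authors b ON a.author_id = b.id

Result:
title            | author
-----------------+-------
The Red Mountain | Jones 
Winter Gardens   | NULL  
Broken Clocks    | Davis 
River Crossing   | NULL  
The Glass Key    | Perez 
Hollow Hills     | Jones 
Distant Shores   | Perez 


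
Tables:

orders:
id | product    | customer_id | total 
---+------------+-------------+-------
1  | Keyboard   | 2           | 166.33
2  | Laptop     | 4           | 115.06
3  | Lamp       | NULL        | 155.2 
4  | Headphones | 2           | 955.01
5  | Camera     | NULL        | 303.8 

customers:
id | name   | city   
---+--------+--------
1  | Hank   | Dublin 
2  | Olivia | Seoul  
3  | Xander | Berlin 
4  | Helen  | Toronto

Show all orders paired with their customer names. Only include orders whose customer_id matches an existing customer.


INNER JOIN keeps only orders rows whose customer_id matches an id in customers. Walk through each order:
  - order 1 (Keyboard): customer_id=2 -> matches Olivia
  - order 2 (Laptop): customer_id=4 -> matches Helen
  - order 3 (Lamp): customer_id=NULL, no match -> dropped
  - order 4 (Headphones): customer_id=2 -> matches Olivia
  - order 5 (Camera): customer_id=NULL, no match -> dropped
So 2 of 5 rows are dropped.

SQL:
SELECT a.product, b.name AS customer
FROM orders a
INNER JOIN customers b ON a.customer_id = b.id

Result:
product    | customer
-----------+---------
Keyboard   | Olivia  
Laptop     | Helen   
Headphones | Olivia  


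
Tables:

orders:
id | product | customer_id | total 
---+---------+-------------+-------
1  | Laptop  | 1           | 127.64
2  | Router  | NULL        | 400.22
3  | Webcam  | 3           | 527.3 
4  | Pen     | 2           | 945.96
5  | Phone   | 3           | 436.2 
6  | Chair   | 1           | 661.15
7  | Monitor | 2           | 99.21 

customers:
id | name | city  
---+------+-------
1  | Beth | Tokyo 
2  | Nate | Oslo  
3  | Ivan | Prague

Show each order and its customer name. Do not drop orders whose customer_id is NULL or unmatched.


LEFT JOIN keeps every row from orders (the left table); where customer_id has no match in customers, the customer columns become NULL. Walk through each order:
  - order 1 (Laptop): customer_id=1 -> matches Beth
  - order 2 (Router): customer_id=NULL, no match -> kept with NULL
  - order 3 (Webcam): customer_id=3 -> matches Ivan
  - order 4 (Pen): customer_id=2 -> matches Nate
  - order 5 (Phone): customer_id=3 -> matches Ivan
  - order 6 (Chair): customer_id=1 -> matches Beth
  - order 7 (Monitor): customer_id=2 -> matches Nate
All 7 rows appear; 1 has NULL customer.

SQL:
SELECT a.product, b.name AS customer
FROM orders a
LEFT JOIN customers b ON a.customer_id = b.id

Result:
product | customer
--------+---------
Laptop  | Beth    
Router  | NULL    
Webcam  | Ivan    
Pen     | Nate    
Phone   | Ivan    
Chair   | Beth    
Monitor | Nate    


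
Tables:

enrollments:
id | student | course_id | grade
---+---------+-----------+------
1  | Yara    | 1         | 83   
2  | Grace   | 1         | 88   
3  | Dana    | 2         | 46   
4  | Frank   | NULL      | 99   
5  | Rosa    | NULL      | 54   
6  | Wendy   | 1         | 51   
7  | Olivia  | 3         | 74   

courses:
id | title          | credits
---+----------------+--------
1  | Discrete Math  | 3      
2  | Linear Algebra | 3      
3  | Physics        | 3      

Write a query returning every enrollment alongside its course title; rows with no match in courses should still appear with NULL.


LEFT JOIN keeps every row from enrollments (the left table); where course_id has no match in courses, the course columns become NULL. Walk through each enrollment:
  - enrollment 1 (Yara): course_id=1 -> matches Discrete Math
  - enrollment 2 (Grace): course_id=1 -> matches Discrete Math
  - enrollment 3 (Dana): course_id=2 -> matches Linear Algebra
  - enrollment 4 (Frank): course_id=NULL, no match -> kept with NULL
  - enrollment 5 (Rosa): course_id=NULL, no match -> kept with NULL
  - enrollment 6 (Wendy): course_id=1 -> matches Discrete Math
  - enrollment 7 (Olivia): course_id=3 -> matches Physics
All 7 rows appear; 2 have NULL course.

SQL:
SELECT a.student, b.title AS course
FROM enrollments a
LEFT JOIN courses b ON a.course_id = b.id

Result:
student | course        
--------+---------------
Yara    | Discrete Math 
Grace   | Discrete Math 
Dana    | Linear Algebra
Frank   | NULL          
Rosa    | NULL          
Wendy   | Discrete Math 
Olivia  | Physics       


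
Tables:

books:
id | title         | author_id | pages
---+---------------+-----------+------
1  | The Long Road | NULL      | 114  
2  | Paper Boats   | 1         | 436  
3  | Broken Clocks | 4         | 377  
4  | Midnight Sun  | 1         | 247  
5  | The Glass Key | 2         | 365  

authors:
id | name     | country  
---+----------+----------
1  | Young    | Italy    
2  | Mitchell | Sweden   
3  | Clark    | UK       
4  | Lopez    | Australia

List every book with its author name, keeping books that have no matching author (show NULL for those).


LEFT JOIN keeps every row from books (the left table); where author_id has no match in authors, the author columns become NULL. Walk through each book:
  - book 1 (The Long Road): author_id=NULL, no match -> kept with NULL
  - book 2 (Paper Boats): author_id=1 -> matches Young
  - book 3 (Broken Clocks): author_id=4 -> matches Lopez
  - book 4 (Midnight Sun): author_id=1 -> matches Young
  - book 5 (The Glass Key): author_id=2 -> matches Mitchell
All 5 rows appear; 1 has NULL author.

SQL:
SELECT a.title, b.name AS author
FROM books a
LEFT JOIN authors b ON a.author_id = b.id

Result:
title         | author  
--------------+---------
The Long Road | NULL    
Paper Boats   | Young   
Broken Clocks | Lopez   
Midnight Sun  | Young   
The Glass Key | Mitchell


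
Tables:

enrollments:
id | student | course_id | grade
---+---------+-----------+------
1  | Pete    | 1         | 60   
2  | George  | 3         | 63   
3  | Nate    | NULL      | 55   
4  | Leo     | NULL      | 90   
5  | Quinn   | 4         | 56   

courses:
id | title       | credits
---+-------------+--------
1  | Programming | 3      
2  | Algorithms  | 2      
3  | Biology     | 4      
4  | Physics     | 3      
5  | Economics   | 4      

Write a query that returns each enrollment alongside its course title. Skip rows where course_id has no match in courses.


INNER JOIN keeps only enrollments rows whose course_id matches an id in courses. Walk through each enrollment:
  - enrollment 1 (Pete): course_id=1 -> matches Programming
  - enrollment 2 (George): course_id=3 -> matches Biology
  - enrollment 3 (Nate): course_id=NULL, no match -> dropped
  - enrollment 4 (Leo): course_id=NULL, no match -> dropped
  - enrollment 5 (Quinn): course_id=4 -> matches Physics
So 2 of 5 rows are dropped.

SQL:
SELECT a.student, b.title AS course
FROM enrollments a
INNER JOIN courses b ON a.course_id = b.id

Result:
student | course     
--------+------------
Pete    | Programming
George  | Biology    
Quinn   | Physics    


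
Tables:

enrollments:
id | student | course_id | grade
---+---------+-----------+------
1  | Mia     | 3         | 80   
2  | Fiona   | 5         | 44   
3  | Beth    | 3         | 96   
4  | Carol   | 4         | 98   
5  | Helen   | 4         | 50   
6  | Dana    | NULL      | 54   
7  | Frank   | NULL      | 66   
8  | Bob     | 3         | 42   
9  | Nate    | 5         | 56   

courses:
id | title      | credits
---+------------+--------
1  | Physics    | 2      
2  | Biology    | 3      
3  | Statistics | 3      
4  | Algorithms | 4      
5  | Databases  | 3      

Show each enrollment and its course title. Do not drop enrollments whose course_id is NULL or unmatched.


LEFT JOIN keeps every row from enrollments (the left table); where course_id has no match in courses, the course columns become NULL. Walk through each enrollment:
  - enrollment 1 (Mia): course_id=3 -> matches Statistics
  - enrollment 2 (Fiona): course_id=5 -> matches Databases
  - enrollment 3 (Beth): course_id=3 -> matches Statistics
  - enrollment 4 (Carol): course_id=4 -> matches Algorithms
  - enrollment 5 (Helen): course_id=4 -> matches Algorithms
  - enrollment 6 (Dana): course_id=NULL, no match -> kept with NULL
  - enrollment 7 (Frank): course_id=NULL, no match -> kept with NULL
  - enrollment 8 (Bob): course_id=3 -> matches Statistics
  - enrollment 9 (Nate): course_id=5 -> matches Databases
All 9 rows appear; 2 have NULL course.

SQL:
SELECT a.student, b.title AS course
FROM enrollments a
LEFT JOIN courses b ON a.course_id = b.id

Result:
student | course    
--------+-----------
Mia     | Statistics
Fiona   | Databases 
Beth    | Statistics
Carol   | Algorithms
Helen   | Algorithms
Dana    | NULL      
Frank   | NULL      
Bob     | Statistics
Nate    | Databases 


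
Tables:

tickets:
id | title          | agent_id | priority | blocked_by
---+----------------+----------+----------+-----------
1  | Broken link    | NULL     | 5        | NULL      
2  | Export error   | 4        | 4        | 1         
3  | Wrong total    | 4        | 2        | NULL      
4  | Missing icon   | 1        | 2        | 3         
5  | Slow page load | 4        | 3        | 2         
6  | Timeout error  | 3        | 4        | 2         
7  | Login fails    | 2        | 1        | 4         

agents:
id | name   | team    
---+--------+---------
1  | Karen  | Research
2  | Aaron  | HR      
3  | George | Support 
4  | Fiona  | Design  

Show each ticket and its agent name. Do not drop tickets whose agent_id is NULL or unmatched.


LEFT JOIN keeps every row from tickets (the left table); where agent_id has no match in agents, the agent columns become NULL. Walk through each ticket:
  - ticket 1 (Broken link): agent_id=NULL, no match -> kept with NULL
  - ticket 2 (Export error): agent_id=4 -> matches Fiona
  - ticket 3 (Wrong total): agent_id=4 -> matches Fiona
  - ticket 4 (Missing icon): agent_id=1 -> matches Karen
  - ticket 5 (Slow page load): agent_id=4 -> matches Fiona
  - ticket 6 (Timeout error): agent_id=3 -> matches George
  - ticket 7 (Login fails): agent_id=2 -> matches Aaron
All 7 rows appear; 1 has NULL agent.

SQL:
SELECT a.title, b.name AS agent
FROM tickets a
LEFT JOIN agents b ON a.agent_id = b.id

Result:
title          | agent 
---------------+-------
Broken link    | NULL  
Export error   | Fiona 
Wrong total    | Fiona 
Missing icon   | Karen 
Slow page load | Fiona 
Timeout error  | George
Login fails    | Aaron 


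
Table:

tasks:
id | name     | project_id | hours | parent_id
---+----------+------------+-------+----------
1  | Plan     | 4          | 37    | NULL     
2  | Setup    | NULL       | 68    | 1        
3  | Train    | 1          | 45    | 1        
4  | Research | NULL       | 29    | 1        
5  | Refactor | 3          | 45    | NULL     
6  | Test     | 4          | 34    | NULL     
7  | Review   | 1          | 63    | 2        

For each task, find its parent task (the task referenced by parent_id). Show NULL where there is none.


This is a self-join: tasks is joined to a second copy of itself, matching each row's parent_id to another row's id. Use LEFT JOIN so rows with parent_id=NULL are kept.
  - task 1 (Plan): parent_id=NULL -> NULL
  - task 2 (Setup): parent_id=1 -> Plan
  - task 3 (Train): parent_id=1 -> Plan
  - task 4 (Research): parent_id=1 -> Plan
  - task 5 (Refactor): parent_id=NULL -> NULL
  - task 6 (Test): parent_id=NULL -> NULL
  - task 7 (Review): parent_id=2 -> Setup

SQL:
SELECT a.name AS item, b.name AS parent
FROM tasks a
LEFT JOIN tasks b ON a.parent_id = b.id

Result:
item     | parent
---------+-------
Plan     | NULL  
Setup    | Plan  
Train    | Plan  
Research | Plan  
Refactor | NULL  
Test     | NULL  
Review   | Setup 


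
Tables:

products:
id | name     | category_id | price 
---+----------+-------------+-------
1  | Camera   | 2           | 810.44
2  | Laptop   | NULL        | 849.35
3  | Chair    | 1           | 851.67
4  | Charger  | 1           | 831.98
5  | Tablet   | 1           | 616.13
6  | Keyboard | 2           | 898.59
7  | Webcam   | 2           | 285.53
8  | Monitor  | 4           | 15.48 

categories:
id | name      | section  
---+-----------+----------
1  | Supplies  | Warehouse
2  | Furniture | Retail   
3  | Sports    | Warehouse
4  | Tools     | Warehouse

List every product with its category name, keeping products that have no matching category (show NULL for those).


LEFT JOIN keeps every row from products (the left table); where category_id has no match in categories, the category columns become NULL. Walk through each product:
  - product 1 (Camera): category_id=2 -> matches Furniture
  - product 2 (Laptop): category_id=NULL, no match -> kept with NULL
  - product 3 (Chair): category_id=1 -> matches Supplies
  - product 4 (Charger): category_id=1 -> matches Supplies
  - product 5 (Tablet): category_id=1 -> matches Supplies
  - product 6 (Keyboard): category_id=2 -> matches Furniture
  - product 7 (Webcam): category_id=2 -> matches Furniture
  - product 8 (Monitor): category_id=4 -> matches Tools
All 8 rows appear; 1 has NULL category.

SQL:
SELECT a.name, b.name AS category
FROM products a
LEFT JOIN categories b ON a.category_id = b.id

Result:
name     | category 
---------+----------
Camera   | Furniture
Laptop   | NULL     
Chair    | Supplies 
Charger  | Supplies 
Tablet   | Supplies 
Keyboard | Furniture
Webcam   | Furniture
Monitor  | Tools    


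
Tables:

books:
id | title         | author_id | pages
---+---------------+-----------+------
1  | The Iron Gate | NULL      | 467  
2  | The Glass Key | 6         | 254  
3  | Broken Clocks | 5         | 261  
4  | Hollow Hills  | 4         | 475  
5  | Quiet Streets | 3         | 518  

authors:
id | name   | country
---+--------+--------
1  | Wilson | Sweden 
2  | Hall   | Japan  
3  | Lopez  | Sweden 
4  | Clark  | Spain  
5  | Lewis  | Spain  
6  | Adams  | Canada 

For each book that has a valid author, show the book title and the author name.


INNER JOIN keeps only books rows whose author_id matches an id in authors. Walk through each book:
  - book 1 (The Iron Gate): author_id=NULL, no match -> dropped
  - book 2 (The Glass Key): author_id=6 -> matches Adams
  - book 3 (Broken Clocks): author_id=5 -> matches Lewis
  - book 4 (Hollow Hills): author_id=4 -> matches Clark
  - book 5 (Quiet Streets): author_id=3 -> matches Lopez
So 1 of 5 rows is dropped.

SQL:
SELECT a.title, b.name AS author
FROM books a
INNER JOIN authors b ON a.author_id = b.id

Result:
title         | author
--------------+-------
The Glass Key | Adams 
Broken Clocks | Lewis 
Hollow Hills  | Clark 
Quiet Streets | Lopez 


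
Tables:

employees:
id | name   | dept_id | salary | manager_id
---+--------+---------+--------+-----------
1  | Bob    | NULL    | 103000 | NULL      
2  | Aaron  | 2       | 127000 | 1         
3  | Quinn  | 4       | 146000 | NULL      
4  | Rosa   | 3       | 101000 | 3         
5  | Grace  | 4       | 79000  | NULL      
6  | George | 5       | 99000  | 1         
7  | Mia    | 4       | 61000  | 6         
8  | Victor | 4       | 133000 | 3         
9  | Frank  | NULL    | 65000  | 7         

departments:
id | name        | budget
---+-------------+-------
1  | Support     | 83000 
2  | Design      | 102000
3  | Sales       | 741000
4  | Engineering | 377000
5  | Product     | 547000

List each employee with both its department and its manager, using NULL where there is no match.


Two LEFT JOINs from the same base table employees: one to departments via dept_id, one to employees itself via manager_id. Both are LEFT so every employee is preserved.
Match against departments:
  - employee 1 (Bob): dept_id=NULL, no match -> kept with NULL
  - employee 2 (Aaron): dept_id=2 -> matches Design
  - employee 3 (Quinn): dept_id=4 -> matches Engineering
  - employee 4 (Rosa): dept_id=3 -> matches Sales
  - employee 5 (Grace): dept_id=4 -> matches Engineering
  - employee 6 (George): dept_id=5 -> matches Product
  - employee 7 (Mia): dept_id=4 -> matches Engineering
  - employee 8 (Victor): dept_id=4 -> matches Engineering
  - employee 9 (Frank): dept_id=NULL, no match -> kept with NULL
Match against employees (self):
  - employee 1 (Bob): manager_id=NULL -> NULL
  - employee 2 (Aaron): manager_id=1 -> Bob
  - employee 3 (Quinn): manager_id=NULL -> NULL
  - employee 4 (Rosa): manager_id=3 -> Quinn
  - employee 5 (Grace): manager_id=NULL -> NULL
  - employee 6 (George): manager_id=1 -> Bob
  - employee 7 (Mia): manager_id=6 -> George
  - employee 8 (Victor): manager_id=3 -> Quinn
  - employee 9 (Frank): manager_id=7 -> Mia

SQL:
SELECT a.name, b.name AS department, c.name AS manager
FROM employees a
LEFT JOIN departments b ON a.dept_id = b.id
LEFT JOIN employees c ON a.manager_id = c.id

Result:
name   | department  | manager
-------+-------------+--------
Bob    | NULL        | NULL   
Aaron  | Design      | Bob    
Quinn  | Engineering | NULL   
Rosa   | Sales       | Quinn  
Grace  | Engineering | NULL   
George | Product     | Bob    
Mia    | Engineering | George 
Victor | Engineering | Quinn  
Frank  | NULL        | Mia    
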